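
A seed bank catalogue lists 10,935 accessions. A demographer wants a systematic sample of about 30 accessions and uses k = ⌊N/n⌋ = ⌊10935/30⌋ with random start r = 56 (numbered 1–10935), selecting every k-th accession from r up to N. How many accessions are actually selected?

30

k = ⌊10935/30⌋ = 364
Achieved size = ⌊(10935 − 56)/364⌋ + 1 = ⌊10879/364⌋ + 1 = 29 + 1 = 30
(last selection: 56 + 29×364 = 10612 ≤ 10935; next would be 10976 > 10935)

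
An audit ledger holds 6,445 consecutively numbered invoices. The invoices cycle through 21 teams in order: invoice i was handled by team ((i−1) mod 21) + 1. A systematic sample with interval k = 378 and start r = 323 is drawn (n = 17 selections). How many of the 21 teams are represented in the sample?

1

Consecutive selections differ by k = 378, so their team numbers differ by 378 mod 21 = 0.
gcd(378, 21) = 21, so the sample visits 21/21 = 1 distinct residues mod 21.
Start 323 is team 8; the teams hit are 8.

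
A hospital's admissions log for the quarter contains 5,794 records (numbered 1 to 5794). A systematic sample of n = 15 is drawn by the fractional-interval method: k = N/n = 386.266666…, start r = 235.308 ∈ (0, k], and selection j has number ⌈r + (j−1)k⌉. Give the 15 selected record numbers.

j=1: r + 0k = 235.308 → ⌈·⌉ = 236
j=2: r + 1k = 621.574666… → ⌈·⌉ = 622
j=3: r + 2k = 1007.841333… → ⌈·⌉ = 1008
j=4: r + 3k = 1394.108 → ⌈·⌉ = 1395
j=5: r + 4k = 1780.374666… → ⌈·⌉ = 1781
j=6: r + 5k = 2166.641333… → ⌈·⌉ = 2167
j=7: r + 6k = 2552.908 → ⌈·⌉ = 2553
j=8: r + 7k = 2939.174666… → ⌈·⌉ = 2940
j=9: r + 8k = 3325.441333… → ⌈·⌉ = 3326
j=10: r + 9k = 3711.708 → ⌈·⌉ = 3712
j=11: r + 10k = 4097.974666… → ⌈·⌉ = 4098
j=12: r + 11k = 4484.241333… → ⌈·⌉ = 4485
j=13: r + 12k = 4870.508 → ⌈·⌉ = 4871
j=14: r + 13k = 5256.774666… → ⌈·⌉ = 5257
j=15: r + 14k = 5643.041333… → ⌈·⌉ = 5644

236, 622, 1008, 1395, 1781, 2167, 2553, 2940, 3326, 3712, 4098, 4485, 4871, 5257, 5644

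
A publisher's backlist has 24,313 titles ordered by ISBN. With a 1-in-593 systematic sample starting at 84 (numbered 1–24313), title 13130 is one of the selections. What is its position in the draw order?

23

k = 593
position = (13130 − 84)/593 + 1 = 13046/593 + 1 = 22 + 1 = 23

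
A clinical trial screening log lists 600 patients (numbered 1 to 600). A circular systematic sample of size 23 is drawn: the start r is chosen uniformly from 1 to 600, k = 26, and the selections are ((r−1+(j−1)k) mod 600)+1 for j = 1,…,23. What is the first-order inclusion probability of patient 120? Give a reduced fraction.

For each position j, as r ranges over 1…600 the j-th selection hits every patient exactly once, so patient 120 is selected for exactly 23 of the 600 starts.
Inclusion probability = 23/600.

23/600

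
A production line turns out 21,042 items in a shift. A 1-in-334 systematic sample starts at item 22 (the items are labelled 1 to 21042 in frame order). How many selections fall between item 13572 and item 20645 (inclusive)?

21

k = 334
First selection ≥ 13572: 22 + ⌈(13572−22)/334⌉·334 = 22 + 41×334 = 13716
Last selection ≤ 20645: 22 + ⌊(20645−22)/334⌋·334 = 22 + 61×334 = 20396
Count = 61 − 41 + 1 = 21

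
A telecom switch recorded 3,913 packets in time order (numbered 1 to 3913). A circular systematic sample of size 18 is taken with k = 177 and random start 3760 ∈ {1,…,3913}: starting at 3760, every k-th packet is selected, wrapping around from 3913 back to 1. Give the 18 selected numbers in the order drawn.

3760, 24, 201, 378, 555, 732, 909, 1086, 1263, 1440, 1617, 1794, 1971, 2148, 2325, 2502, 2679, 2856

Selection 1: 3760
Selection 2: 3760 + 177 = 3937 → 3937 − 3913 = 24
Selection 3: 24 + 177 = 201
Selection 4: 201 + 177 = 378
Selection 5: 378 + 177 = 555
Selection 6: 555 + 177 = 732
Selection 7: 732 + 177 = 909
Selection 8: 909 + 177 = 1086
Selection 9: 1086 + 177 = 1263
Selection 10: 1263 + 177 = 1440
Selection 11: 1440 + 177 = 1617
Selection 12: 1617 + 177 = 1794
Selection 13: 1794 + 177 = 1971
Selection 14: 1971 + 177 = 2148
Selection 15: 2148 + 177 = 2325
Selection 16: 2325 + 177 = 2502
Selection 17: 2502 + 177 = 2679
Selection 18: 2679 + 177 = 2856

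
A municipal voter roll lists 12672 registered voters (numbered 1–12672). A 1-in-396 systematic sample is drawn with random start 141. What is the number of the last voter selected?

k = 396
32nd selection = r + (32−1)·k = 141 + 31×396 = 141 + 12276 = 12417

12417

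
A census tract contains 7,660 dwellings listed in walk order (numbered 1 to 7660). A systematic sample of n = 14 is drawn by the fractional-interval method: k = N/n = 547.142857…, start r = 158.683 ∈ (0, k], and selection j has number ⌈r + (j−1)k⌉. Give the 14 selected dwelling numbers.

159, 706, 1253, 1801, 2348, 2895, 3442, 3989, 4536, 5083, 5631, 6178, 6725, 7272

j=1: r + 0k = 158.683 → ⌈·⌉ = 159
j=2: r + 1k = 705.825857… → ⌈·⌉ = 706
j=3: r + 2k = 1252.968714… → ⌈·⌉ = 1253
j=4: r + 3k = 1800.111571… → ⌈·⌉ = 1801
j=5: r + 4k = 2347.254428… → ⌈·⌉ = 2348
j=6: r + 5k = 2894.397285… → ⌈·⌉ = 2895
j=7: r + 6k = 3441.540142… → ⌈·⌉ = 3442
j=8: r + 7k = 3988.683 → ⌈·⌉ = 3989
j=9: r + 8k = 4535.825857… → ⌈·⌉ = 4536
j=10: r + 9k = 5082.968714… → ⌈·⌉ = 5083
j=11: r + 10k = 5630.111571… → ⌈·⌉ = 5631
j=12: r + 11k = 6177.254428… → ⌈·⌉ = 6178
j=13: r + 12k = 6724.397285… → ⌈·⌉ = 6725
j=14: r + 13k = 7271.540142… → ⌈·⌉ = 7272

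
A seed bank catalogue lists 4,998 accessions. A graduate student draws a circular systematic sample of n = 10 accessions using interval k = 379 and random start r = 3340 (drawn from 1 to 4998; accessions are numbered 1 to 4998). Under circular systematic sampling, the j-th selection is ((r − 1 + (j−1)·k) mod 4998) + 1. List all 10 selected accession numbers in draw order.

Selection 1: 3340
Selection 2: 3340 + 379 = 3719
Selection 3: 3719 + 379 = 4098
Selection 4: 4098 + 379 = 4477
Selection 5: 4477 + 379 = 4856
Selection 6: 4856 + 379 = 5235 → 5235 − 4998 = 237
Selection 7: 237 + 379 = 616
Selection 8: 616 + 379 = 995
Selection 9: 995 + 379 = 1374
Selection 10: 1374 + 379 = 1753

3340, 3719, 4098, 4477, 4856, 237, 616, 995, 1374, 1753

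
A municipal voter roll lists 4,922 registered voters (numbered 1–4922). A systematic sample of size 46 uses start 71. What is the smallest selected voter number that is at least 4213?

4244

k = 4922/46 = 107
Steps past start: ⌈(4213 − 71)/107⌉ = ⌈4142/107⌉ = 39
Selected voter: 71 + 39×107 = 4244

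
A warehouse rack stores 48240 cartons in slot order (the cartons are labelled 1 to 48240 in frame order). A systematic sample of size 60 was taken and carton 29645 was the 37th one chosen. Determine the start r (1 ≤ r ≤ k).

k = 48240/60 = 804
r = 29645 − (37−1)×804 = 29645 − 28944 = 701

701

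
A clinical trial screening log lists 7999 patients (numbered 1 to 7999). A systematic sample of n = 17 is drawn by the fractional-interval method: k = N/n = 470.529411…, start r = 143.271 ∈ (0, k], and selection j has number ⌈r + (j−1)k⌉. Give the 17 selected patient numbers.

144, 614, 1085, 1555, 2026, 2496, 2967, 3437, 3908, 4379, 4849, 5320, 5790, 6261, 6731, 7202, 7672

j=1: r + 0k = 143.271 → ⌈·⌉ = 144
j=2: r + 1k = 613.800411… → ⌈·⌉ = 614
j=3: r + 2k = 1084.329823… → ⌈·⌉ = 1085
j=4: r + 3k = 1554.859235… → ⌈·⌉ = 1555
j=5: r + 4k = 2025.388647… → ⌈·⌉ = 2026
j=6: r + 5k = 2495.918058… → ⌈·⌉ = 2496
j=7: r + 6k = 2966.447470… → ⌈·⌉ = 2967
j=8: r + 7k = 3436.976882… → ⌈·⌉ = 3437
j=9: r + 8k = 3907.506294… → ⌈·⌉ = 3908
j=10: r + 9k = 4378.035705… → ⌈·⌉ = 4379
j=11: r + 10k = 4848.565117… → ⌈·⌉ = 4849
j=12: r + 11k = 5319.094529… → ⌈·⌉ = 5320
j=13: r + 12k = 5789.623941… → ⌈·⌉ = 5790
j=14: r + 13k = 6260.153352… → ⌈·⌉ = 6261
j=15: r + 14k = 6730.682764… → ⌈·⌉ = 6731
j=16: r + 15k = 7201.212176… → ⌈·⌉ = 7202
j=17: r + 16k = 7671.741588… → ⌈·⌉ = 7672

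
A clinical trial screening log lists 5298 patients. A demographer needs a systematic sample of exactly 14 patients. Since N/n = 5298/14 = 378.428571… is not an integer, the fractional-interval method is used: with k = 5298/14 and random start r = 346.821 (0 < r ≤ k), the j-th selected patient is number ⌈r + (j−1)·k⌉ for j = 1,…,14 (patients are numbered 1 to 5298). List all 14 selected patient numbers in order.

j=1: r + 0k = 346.821 → ⌈·⌉ = 347
j=2: r + 1k = 725.249571… → ⌈·⌉ = 726
j=3: r + 2k = 1103.678142… → ⌈·⌉ = 1104
j=4: r + 3k = 1482.106714… → ⌈·⌉ = 1483
j=5: r + 4k = 1860.535285… → ⌈·⌉ = 1861
j=6: r + 5k = 2238.963857… → ⌈·⌉ = 2239
j=7: r + 6k = 2617.392428… → ⌈·⌉ = 2618
j=8: r + 7k = 2995.821 → ⌈·⌉ = 2996
j=9: r + 8k = 3374.249571… → ⌈·⌉ = 3375
j=10: r + 9k = 3752.678142… → ⌈·⌉ = 3753
j=11: r + 10k = 4131.106714… → ⌈·⌉ = 4132
j=12: r + 11k = 4509.535285… → ⌈·⌉ = 4510
j=13: r + 12k = 4887.963857… → ⌈·⌉ = 4888
j=14: r + 13k = 5266.392428… → ⌈·⌉ = 5267

347, 726, 1104, 1483, 1861, 2239, 2618, 2996, 3375, 3753, 4132, 4510, 4888, 5267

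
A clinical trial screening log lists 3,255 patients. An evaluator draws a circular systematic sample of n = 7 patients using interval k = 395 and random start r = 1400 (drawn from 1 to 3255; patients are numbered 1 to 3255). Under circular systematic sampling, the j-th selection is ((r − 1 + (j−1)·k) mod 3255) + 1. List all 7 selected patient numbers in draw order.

1400, 1795, 2190, 2585, 2980, 120, 515

Selection 1: 1400
Selection 2: 1400 + 395 = 1795
Selection 3: 1795 + 395 = 2190
Selection 4: 2190 + 395 = 2585
Selection 5: 2585 + 395 = 2980
Selection 6: 2980 + 395 = 3375 → 3375 − 3255 = 120
Selection 7: 120 + 395 = 515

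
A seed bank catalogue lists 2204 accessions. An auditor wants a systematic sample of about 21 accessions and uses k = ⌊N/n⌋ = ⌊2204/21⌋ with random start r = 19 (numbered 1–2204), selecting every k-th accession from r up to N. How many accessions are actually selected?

22

k = ⌊2204/21⌋ = 104
Achieved size = ⌊(2204 − 19)/104⌋ + 1 = ⌊2185/104⌋ + 1 = 21 + 1 = 22
(last selection: 19 + 21×104 = 2203 ≤ 2204; next would be 2307 > 2204)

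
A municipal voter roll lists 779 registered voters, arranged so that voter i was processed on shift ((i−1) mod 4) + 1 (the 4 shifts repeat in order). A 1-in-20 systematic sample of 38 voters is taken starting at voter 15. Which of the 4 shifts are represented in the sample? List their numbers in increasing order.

Consecutive selections differ by k = 20, so their shift numbers differ by 20 mod 4 = 0.
gcd(20, 4) = 4, so the sample visits 4/4 = 1 distinct residues mod 4.
Start 15 is shift 3; the shifts hit are 3.

3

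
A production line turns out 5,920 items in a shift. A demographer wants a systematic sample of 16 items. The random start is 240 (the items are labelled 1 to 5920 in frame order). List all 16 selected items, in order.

240, 610, 980, 1350, 1720, 2090, 2460, 2830, 3200, 3570, 3940, 4310, 4680, 5050, 5420, 5790

k = N/n = 5920/16 = 370
item 1: 240
item 2: 240 + 370 = 610
item 3: 610 + 370 = 980
item 4: 980 + 370 = 1350
item 5: 1350 + 370 = 1720
item 6: 1720 + 370 = 2090
item 7: 2090 + 370 = 2460
item 8: 2460 + 370 = 2830
item 9: 2830 + 370 = 3200
item 10: 3200 + 370 = 3570
item 11: 3570 + 370 = 3940
item 12: 3940 + 370 = 4310
item 13: 4310 + 370 = 4680
item 14: 4680 + 370 = 5050
item 15: 5050 + 370 = 5420
item 16: 5420 + 370 = 5790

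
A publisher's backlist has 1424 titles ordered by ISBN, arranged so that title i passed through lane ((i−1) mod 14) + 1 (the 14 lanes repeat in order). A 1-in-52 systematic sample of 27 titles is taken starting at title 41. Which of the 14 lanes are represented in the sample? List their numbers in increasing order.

1, 3, 5, 7, 9, 11, 13

Consecutive selections differ by k = 52, so their lane numbers differ by 52 mod 14 = 10.
gcd(52, 14) = 2, so the sample visits 14/2 = 7 distinct residues mod 14.
Start 41 is lane 13; the lanes hit are 1, 3, 5, 7, 9, 11, 13.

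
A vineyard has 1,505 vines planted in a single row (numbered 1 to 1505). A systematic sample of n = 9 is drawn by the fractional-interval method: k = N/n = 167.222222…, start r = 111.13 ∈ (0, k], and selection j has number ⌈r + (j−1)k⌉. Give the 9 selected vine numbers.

j=1: r + 0k = 111.13 → ⌈·⌉ = 112
j=2: r + 1k = 278.352222… → ⌈·⌉ = 279
j=3: r + 2k = 445.574444… → ⌈·⌉ = 446
j=4: r + 3k = 612.796666… → ⌈·⌉ = 613
j=5: r + 4k = 780.018888… → ⌈·⌉ = 781
j=6: r + 5k = 947.241111… → ⌈·⌉ = 948
j=7: r + 6k = 1114.463333… → ⌈·⌉ = 1115
j=8: r + 7k = 1281.685555… → ⌈·⌉ = 1282
j=9: r + 8k = 1448.907777… → ⌈·⌉ = 1449

112, 279, 446, 613, 781, 948, 1115, 1282, 1449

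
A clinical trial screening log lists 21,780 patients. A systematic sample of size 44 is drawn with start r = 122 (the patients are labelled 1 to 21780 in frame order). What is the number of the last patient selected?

21407

k = 21780/44 = 495
44th selection = r + (44−1)·k = 122 + 43×495 = 122 + 21285 = 21407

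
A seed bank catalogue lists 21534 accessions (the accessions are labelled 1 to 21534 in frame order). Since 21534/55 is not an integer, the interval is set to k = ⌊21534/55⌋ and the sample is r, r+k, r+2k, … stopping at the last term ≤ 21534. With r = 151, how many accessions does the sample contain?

55

k = ⌊21534/55⌋ = 391
Achieved size = ⌊(21534 − 151)/391⌋ + 1 = ⌊21383/391⌋ + 1 = 54 + 1 = 55
(last selection: 151 + 54×391 = 21265 ≤ 21534; next would be 21656 > 21534)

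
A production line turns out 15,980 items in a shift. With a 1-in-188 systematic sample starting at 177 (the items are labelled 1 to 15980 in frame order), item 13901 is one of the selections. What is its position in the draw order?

k = 188
position = (13901 − 177)/188 + 1 = 13724/188 + 1 = 73 + 1 = 74

74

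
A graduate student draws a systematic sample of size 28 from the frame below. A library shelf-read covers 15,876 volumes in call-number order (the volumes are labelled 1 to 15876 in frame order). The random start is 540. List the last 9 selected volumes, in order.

k = N/n = 15876/28 = 567
20th selection = 540 + 19×567 = 11313
21st: 11313 + 567 = 11880
22nd: 11880 + 567 = 12447
23rd: 12447 + 567 = 13014
24th: 13014 + 567 = 13581
25th: 13581 + 567 = 14148
26th: 14148 + 567 = 14715
27th: 14715 + 567 = 15282
28th: 15282 + 567 = 15849

11313, 11880, 12447, 13014, 13581, 14148, 14715, 15282, 15849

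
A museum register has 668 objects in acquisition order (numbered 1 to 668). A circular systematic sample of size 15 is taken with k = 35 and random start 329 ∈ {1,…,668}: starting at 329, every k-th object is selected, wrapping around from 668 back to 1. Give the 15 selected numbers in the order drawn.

329, 364, 399, 434, 469, 504, 539, 574, 609, 644, 11, 46, 81, 116, 151

Selection 1: 329
Selection 2: 329 + 35 = 364
Selection 3: 364 + 35 = 399
Selection 4: 399 + 35 = 434
Selection 5: 434 + 35 = 469
Selection 6: 469 + 35 = 504
Selection 7: 504 + 35 = 539
Selection 8: 539 + 35 = 574
Selection 9: 574 + 35 = 609
Selection 10: 609 + 35 = 644
Selection 11: 644 + 35 = 679 → 679 − 668 = 11
Selection 12: 11 + 35 = 46
Selection 13: 46 + 35 = 81
Selection 14: 81 + 35 = 116
Selection 15: 116 + 35 = 151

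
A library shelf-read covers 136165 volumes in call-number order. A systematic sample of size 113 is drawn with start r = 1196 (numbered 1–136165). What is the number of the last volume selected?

k = 136165/113 = 1205
113th selection = r + (113−1)·k = 1196 + 112×1205 = 1196 + 134960 = 136156

136156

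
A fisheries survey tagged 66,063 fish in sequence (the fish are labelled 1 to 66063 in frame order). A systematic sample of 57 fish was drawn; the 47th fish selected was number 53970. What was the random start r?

656

k = 66063/57 = 1159
r = 53970 − (47−1)×1159 = 53970 − 53314 = 656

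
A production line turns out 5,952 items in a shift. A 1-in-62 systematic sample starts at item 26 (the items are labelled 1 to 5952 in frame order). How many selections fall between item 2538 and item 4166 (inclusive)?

k = 62
First selection ≥ 2538: 26 + ⌈(2538−26)/62⌉·62 = 26 + 41×62 = 2568
Last selection ≤ 4166: 26 + ⌊(4166−26)/62⌋·62 = 26 + 66×62 = 4118
Count = 66 − 41 + 1 = 26

26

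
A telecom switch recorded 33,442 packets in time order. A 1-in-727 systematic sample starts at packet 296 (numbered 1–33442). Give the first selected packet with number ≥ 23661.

k = 727
Steps past start: ⌈(23661 − 296)/727⌉ = ⌈23365/727⌉ = 33
Selected packet: 296 + 33×727 = 24287

24287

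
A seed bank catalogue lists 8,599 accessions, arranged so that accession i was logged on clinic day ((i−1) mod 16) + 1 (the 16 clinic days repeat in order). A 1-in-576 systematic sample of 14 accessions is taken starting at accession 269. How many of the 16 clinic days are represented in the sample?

Consecutive selections differ by k = 576, so their clinic day numbers differ by 576 mod 16 = 0.
gcd(576, 16) = 16, so the sample visits 16/16 = 1 distinct residues mod 16.
Start 269 is clinic day 13; the clinic days hit are 13.

1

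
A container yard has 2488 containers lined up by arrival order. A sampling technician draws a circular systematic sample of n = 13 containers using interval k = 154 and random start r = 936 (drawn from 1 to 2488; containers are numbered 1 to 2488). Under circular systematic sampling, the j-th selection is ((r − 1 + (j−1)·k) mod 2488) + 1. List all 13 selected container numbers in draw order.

936, 1090, 1244, 1398, 1552, 1706, 1860, 2014, 2168, 2322, 2476, 142, 296

Selection 1: 936
Selection 2: 936 + 154 = 1090
Selection 3: 1090 + 154 = 1244
Selection 4: 1244 + 154 = 1398
Selection 5: 1398 + 154 = 1552
Selection 6: 1552 + 154 = 1706
Selection 7: 1706 + 154 = 1860
Selection 8: 1860 + 154 = 2014
Selection 9: 2014 + 154 = 2168
Selection 10: 2168 + 154 = 2322
Selection 11: 2322 + 154 = 2476
Selection 12: 2476 + 154 = 2630 → 2630 − 2488 = 142
Selection 13: 142 + 154 = 296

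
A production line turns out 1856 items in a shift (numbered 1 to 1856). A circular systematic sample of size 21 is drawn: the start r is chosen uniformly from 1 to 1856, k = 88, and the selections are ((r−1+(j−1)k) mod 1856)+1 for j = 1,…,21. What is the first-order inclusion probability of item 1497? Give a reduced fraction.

For each position j, as r ranges over 1…1856 the j-th selection hits every item exactly once, so item 1497 is selected for exactly 21 of the 1856 starts.
Inclusion probability = 21/1856.

21/1856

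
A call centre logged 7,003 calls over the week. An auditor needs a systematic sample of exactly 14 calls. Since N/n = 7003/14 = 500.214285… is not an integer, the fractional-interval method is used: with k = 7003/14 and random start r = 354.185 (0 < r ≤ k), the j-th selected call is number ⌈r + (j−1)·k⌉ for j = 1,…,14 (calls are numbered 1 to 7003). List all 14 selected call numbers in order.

j=1: r + 0k = 354.185 → ⌈·⌉ = 355
j=2: r + 1k = 854.399285… → ⌈·⌉ = 855
j=3: r + 2k = 1354.613571… → ⌈·⌉ = 1355
j=4: r + 3k = 1854.827857… → ⌈·⌉ = 1855
j=5: r + 4k = 2355.042142… → ⌈·⌉ = 2356
j=6: r + 5k = 2855.256428… → ⌈·⌉ = 2856
j=7: r + 6k = 3355.470714… → ⌈·⌉ = 3356
j=8: r + 7k = 3855.685 → ⌈·⌉ = 3856
j=9: r + 8k = 4355.899285… → ⌈·⌉ = 4356
j=10: r + 9k = 4856.113571… → ⌈·⌉ = 4857
j=11: r + 10k = 5356.327857… → ⌈·⌉ = 5357
j=12: r + 11k = 5856.542142… → ⌈·⌉ = 5857
j=13: r + 12k = 6356.756428… → ⌈·⌉ = 6357
j=14: r + 13k = 6856.970714… → ⌈·⌉ = 6857

355, 855, 1355, 1855, 2356, 2856, 3356, 3856, 4356, 4857, 5357, 5857, 6357, 6857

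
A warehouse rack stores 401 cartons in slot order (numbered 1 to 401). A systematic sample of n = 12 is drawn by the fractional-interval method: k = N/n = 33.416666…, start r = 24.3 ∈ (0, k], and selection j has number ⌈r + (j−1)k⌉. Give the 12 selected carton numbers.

j=1: r + 0k = 24.3 → ⌈·⌉ = 25
j=2: r + 1k = 57.716666… → ⌈·⌉ = 58
j=3: r + 2k = 91.133333… → ⌈·⌉ = 92
j=4: r + 3k = 124.55 → ⌈·⌉ = 125
j=5: r + 4k = 157.966666… → ⌈·⌉ = 158
j=6: r + 5k = 191.383333… → ⌈·⌉ = 192
j=7: r + 6k = 224.8 → ⌈·⌉ = 225
j=8: r + 7k = 258.216666… → ⌈·⌉ = 259
j=9: r + 8k = 291.633333… → ⌈·⌉ = 292
j=10: r + 9k = 325.05 → ⌈·⌉ = 326
j=11: r + 10k = 358.466666… → ⌈·⌉ = 359
j=12: r + 11k = 391.883333… → ⌈·⌉ = 392

25, 58, 92, 125, 158, 192, 225, 259, 292, 326, 359, 392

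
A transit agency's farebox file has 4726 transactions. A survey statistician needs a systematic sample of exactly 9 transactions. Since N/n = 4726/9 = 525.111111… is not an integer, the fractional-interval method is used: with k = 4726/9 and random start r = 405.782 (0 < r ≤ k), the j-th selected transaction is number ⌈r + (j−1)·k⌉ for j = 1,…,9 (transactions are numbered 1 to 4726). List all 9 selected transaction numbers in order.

406, 931, 1457, 1982, 2507, 3032, 3557, 4082, 4607

j=1: r + 0k = 405.782 → ⌈·⌉ = 406
j=2: r + 1k = 930.893111… → ⌈·⌉ = 931
j=3: r + 2k = 1456.004222… → ⌈·⌉ = 1457
j=4: r + 3k = 1981.115333… → ⌈·⌉ = 1982
j=5: r + 4k = 2506.226444… → ⌈·⌉ = 2507
j=6: r + 5k = 3031.337555… → ⌈·⌉ = 3032
j=7: r + 6k = 3556.448666… → ⌈·⌉ = 3557
j=8: r + 7k = 4081.559777… → ⌈·⌉ = 4082
j=9: r + 8k = 4606.670888… → ⌈·⌉ = 4607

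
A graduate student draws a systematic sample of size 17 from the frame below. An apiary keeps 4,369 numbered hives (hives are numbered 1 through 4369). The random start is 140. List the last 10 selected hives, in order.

k = N/n = 4369/17 = 257
8th selection = 140 + 7×257 = 1939
9th: 1939 + 257 = 2196
10th: 2196 + 257 = 2453
11th: 2453 + 257 = 2710
12th: 2710 + 257 = 2967
13th: 2967 + 257 = 3224
14th: 3224 + 257 = 3481
15th: 3481 + 257 = 3738
16th: 3738 + 257 = 3995
17th: 3995 + 257 = 4252

1939, 2196, 2453, 2710, 2967, 3224, 3481, 3738, 3995, 4252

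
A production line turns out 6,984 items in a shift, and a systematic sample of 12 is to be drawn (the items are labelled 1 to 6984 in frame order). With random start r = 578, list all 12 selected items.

k = N/n = 6984/12 = 582
item 1: 578
item 2: 578 + 582 = 1160
item 3: 1160 + 582 = 1742
item 4: 1742 + 582 = 2324
item 5: 2324 + 582 = 2906
item 6: 2906 + 582 = 3488
item 7: 3488 + 582 = 4070
item 8: 4070 + 582 = 4652
item 9: 4652 + 582 = 5234
item 10: 5234 + 582 = 5816
item 11: 5816 + 582 = 6398
item 12: 6398 + 582 = 6980

578, 1160, 1742, 2324, 2906, 3488, 4070, 4652, 5234, 5816, 6398, 6980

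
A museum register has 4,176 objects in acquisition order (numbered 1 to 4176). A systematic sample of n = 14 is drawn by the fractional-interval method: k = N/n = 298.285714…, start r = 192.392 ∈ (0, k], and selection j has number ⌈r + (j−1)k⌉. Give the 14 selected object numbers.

193, 491, 789, 1088, 1386, 1684, 1983, 2281, 2579, 2877, 3176, 3474, 3772, 4071

j=1: r + 0k = 192.392 → ⌈·⌉ = 193
j=2: r + 1k = 490.677714… → ⌈·⌉ = 491
j=3: r + 2k = 788.963428… → ⌈·⌉ = 789
j=4: r + 3k = 1087.249142… → ⌈·⌉ = 1088
j=5: r + 4k = 1385.534857… → ⌈·⌉ = 1386
j=6: r + 5k = 1683.820571… → ⌈·⌉ = 1684
j=7: r + 6k = 1982.106285… → ⌈·⌉ = 1983
j=8: r + 7k = 2280.392 → ⌈·⌉ = 2281
j=9: r + 8k = 2578.677714… → ⌈·⌉ = 2579
j=10: r + 9k = 2876.963428… → ⌈·⌉ = 2877
j=11: r + 10k = 3175.249142… → ⌈·⌉ = 3176
j=12: r + 11k = 3473.534857… → ⌈·⌉ = 3474
j=13: r + 12k = 3771.820571… → ⌈·⌉ = 3772
j=14: r + 13k = 4070.106285… → ⌈·⌉ = 4071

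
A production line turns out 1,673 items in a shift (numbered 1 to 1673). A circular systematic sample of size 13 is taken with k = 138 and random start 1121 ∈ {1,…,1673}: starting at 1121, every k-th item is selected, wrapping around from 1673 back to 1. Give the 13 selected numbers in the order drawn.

1121, 1259, 1397, 1535, 1673, 138, 276, 414, 552, 690, 828, 966, 1104

Selection 1: 1121
Selection 2: 1121 + 138 = 1259
Selection 3: 1259 + 138 = 1397
Selection 4: 1397 + 138 = 1535
Selection 5: 1535 + 138 = 1673
Selection 6: 1673 + 138 = 1811 → 1811 − 1673 = 138
Selection 7: 138 + 138 = 276
Selection 8: 276 + 138 = 414
Selection 9: 414 + 138 = 552
Selection 10: 552 + 138 = 690
Selection 11: 690 + 138 = 828
Selection 12: 828 + 138 = 966
Selection 13: 966 + 138 = 1104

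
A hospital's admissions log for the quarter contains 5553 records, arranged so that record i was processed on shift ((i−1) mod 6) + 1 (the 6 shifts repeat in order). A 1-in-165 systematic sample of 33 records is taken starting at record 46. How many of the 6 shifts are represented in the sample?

2

Consecutive selections differ by k = 165, so their shift numbers differ by 165 mod 6 = 3.
gcd(165, 6) = 3, so the sample visits 6/3 = 2 distinct residues mod 6.
Start 46 is shift 4; the shifts hit are 1, 4.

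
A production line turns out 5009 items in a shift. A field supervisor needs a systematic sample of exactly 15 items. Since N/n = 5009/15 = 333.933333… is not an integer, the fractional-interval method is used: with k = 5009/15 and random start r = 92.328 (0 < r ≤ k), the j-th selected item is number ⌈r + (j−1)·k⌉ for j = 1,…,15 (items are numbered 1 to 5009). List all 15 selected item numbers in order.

j=1: r + 0k = 92.328 → ⌈·⌉ = 93
j=2: r + 1k = 426.261333… → ⌈·⌉ = 427
j=3: r + 2k = 760.194666… → ⌈·⌉ = 761
j=4: r + 3k = 1094.128 → ⌈·⌉ = 1095
j=5: r + 4k = 1428.061333… → ⌈·⌉ = 1429
j=6: r + 5k = 1761.994666… → ⌈·⌉ = 1762
j=7: r + 6k = 2095.928 → ⌈·⌉ = 2096
j=8: r + 7k = 2429.861333… → ⌈·⌉ = 2430
j=9: r + 8k = 2763.794666… → ⌈·⌉ = 2764
j=10: r + 9k = 3097.728 → ⌈·⌉ = 3098
j=11: r + 10k = 3431.661333… → ⌈·⌉ = 3432
j=12: r + 11k = 3765.594666… → ⌈·⌉ = 3766
j=13: r + 12k = 4099.528 → ⌈·⌉ = 4100
j=14: r + 13k = 4433.461333… → ⌈·⌉ = 4434
j=15: r + 14k = 4767.394666… → ⌈·⌉ = 4768

93, 427, 761, 1095, 1429, 1762, 2096, 2430, 2764, 3098, 3432, 3766, 4100, 4434, 4768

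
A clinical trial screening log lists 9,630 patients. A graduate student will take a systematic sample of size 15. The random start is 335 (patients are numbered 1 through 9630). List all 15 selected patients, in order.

335, 977, 1619, 2261, 2903, 3545, 4187, 4829, 5471, 6113, 6755, 7397, 8039, 8681, 9323

k = N/n = 9630/15 = 642
patient 1: 335
patient 2: 335 + 642 = 977
patient 3: 977 + 642 = 1619
patient 4: 1619 + 642 = 2261
patient 5: 2261 + 642 = 2903
patient 6: 2903 + 642 = 3545
patient 7: 3545 + 642 = 4187
patient 8: 4187 + 642 = 4829
patient 9: 4829 + 642 = 5471
patient 10: 5471 + 642 = 6113
patient 11: 6113 + 642 = 6755
patient 12: 6755 + 642 = 7397
patient 13: 7397 + 642 = 8039
patient 14: 8039 + 642 = 8681
patient 15: 8681 + 642 = 9323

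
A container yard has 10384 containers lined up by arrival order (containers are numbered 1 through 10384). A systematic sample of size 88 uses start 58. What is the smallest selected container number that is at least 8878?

k = 10384/88 = 118
Steps past start: ⌈(8878 − 58)/118⌉ = ⌈8820/118⌉ = 75
Selected container: 58 + 75×118 = 8908

8908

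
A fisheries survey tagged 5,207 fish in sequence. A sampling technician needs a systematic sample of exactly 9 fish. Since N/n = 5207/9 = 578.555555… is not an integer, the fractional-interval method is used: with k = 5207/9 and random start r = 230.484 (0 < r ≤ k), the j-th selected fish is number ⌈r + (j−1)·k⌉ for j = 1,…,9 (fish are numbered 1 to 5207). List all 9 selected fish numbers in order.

j=1: r + 0k = 230.484 → ⌈·⌉ = 231
j=2: r + 1k = 809.039555… → ⌈·⌉ = 810
j=3: r + 2k = 1387.595111… → ⌈·⌉ = 1388
j=4: r + 3k = 1966.150666… → ⌈·⌉ = 1967
j=5: r + 4k = 2544.706222… → ⌈·⌉ = 2545
j=6: r + 5k = 3123.261777… → ⌈·⌉ = 3124
j=7: r + 6k = 3701.817333… → ⌈·⌉ = 3702
j=8: r + 7k = 4280.372888… → ⌈·⌉ = 4281
j=9: r + 8k = 4858.928444… → ⌈·⌉ = 4859

231, 810, 1388, 1967, 2545, 3124, 3702, 4281, 4859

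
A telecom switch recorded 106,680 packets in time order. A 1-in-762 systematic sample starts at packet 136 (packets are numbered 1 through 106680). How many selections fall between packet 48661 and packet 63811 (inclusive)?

20

k = 762
First selection ≥ 48661: 136 + ⌈(48661−136)/762⌉·762 = 136 + 64×762 = 48904
Last selection ≤ 63811: 136 + ⌊(63811−136)/762⌋·762 = 136 + 83×762 = 63382
Count = 83 − 64 + 1 = 20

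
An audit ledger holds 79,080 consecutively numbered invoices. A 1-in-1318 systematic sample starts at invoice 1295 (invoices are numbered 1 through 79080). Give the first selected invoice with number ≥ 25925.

26337

k = 1318
Steps past start: ⌈(25925 − 1295)/1318⌉ = ⌈24630/1318⌉ = 19
Selected invoice: 1295 + 19×1318 = 26337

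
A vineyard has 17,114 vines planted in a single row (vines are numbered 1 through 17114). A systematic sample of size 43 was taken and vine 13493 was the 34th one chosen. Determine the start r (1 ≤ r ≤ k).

k = 17114/43 = 398
r = 13493 − (34−1)×398 = 13493 − 13134 = 359

359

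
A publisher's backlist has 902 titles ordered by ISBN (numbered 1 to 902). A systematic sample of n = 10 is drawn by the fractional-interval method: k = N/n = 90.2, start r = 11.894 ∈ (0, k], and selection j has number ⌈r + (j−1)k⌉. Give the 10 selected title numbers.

12, 103, 193, 283, 373, 463, 554, 644, 734, 824

j=1: r + 0k = 11.894 → ⌈·⌉ = 12
j=2: r + 1k = 102.094 → ⌈·⌉ = 103
j=3: r + 2k = 192.294 → ⌈·⌉ = 193
j=4: r + 3k = 282.494 → ⌈·⌉ = 283
j=5: r + 4k = 372.694 → ⌈·⌉ = 373
j=6: r + 5k = 462.894 → ⌈·⌉ = 463
j=7: r + 6k = 553.094 → ⌈·⌉ = 554
j=8: r + 7k = 643.294 → ⌈·⌉ = 644
j=9: r + 8k = 733.494 → ⌈·⌉ = 734
j=10: r + 9k = 823.694 → ⌈·⌉ = 824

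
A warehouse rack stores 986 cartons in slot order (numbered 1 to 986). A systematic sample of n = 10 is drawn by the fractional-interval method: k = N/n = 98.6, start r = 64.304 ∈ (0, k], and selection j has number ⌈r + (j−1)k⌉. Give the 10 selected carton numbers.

j=1: r + 0k = 64.304 → ⌈·⌉ = 65
j=2: r + 1k = 162.904 → ⌈·⌉ = 163
j=3: r + 2k = 261.504 → ⌈·⌉ = 262
j=4: r + 3k = 360.104 → ⌈·⌉ = 361
j=5: r + 4k = 458.704 → ⌈·⌉ = 459
j=6: r + 5k = 557.304 → ⌈·⌉ = 558
j=7: r + 6k = 655.904 → ⌈·⌉ = 656
j=8: r + 7k = 754.504 → ⌈·⌉ = 755
j=9: r + 8k = 853.104 → ⌈·⌉ = 854
j=10: r + 9k = 951.704 → ⌈·⌉ = 952

65, 163, 262, 361, 459, 558, 656, 755, 854, 952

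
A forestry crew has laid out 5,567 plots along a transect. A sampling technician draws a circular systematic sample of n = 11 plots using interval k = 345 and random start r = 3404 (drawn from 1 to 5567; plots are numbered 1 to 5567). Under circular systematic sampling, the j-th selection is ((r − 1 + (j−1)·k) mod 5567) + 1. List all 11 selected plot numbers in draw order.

Selection 1: 3404
Selection 2: 3404 + 345 = 3749
Selection 3: 3749 + 345 = 4094
Selection 4: 4094 + 345 = 4439
Selection 5: 4439 + 345 = 4784
Selection 6: 4784 + 345 = 5129
Selection 7: 5129 + 345 = 5474
Selection 8: 5474 + 345 = 5819 → 5819 − 5567 = 252
Selection 9: 252 + 345 = 597
Selection 10: 597 + 345 = 942
Selection 11: 942 + 345 = 1287

3404, 3749, 4094, 4439, 4784, 5129, 5474, 252, 597, 942, 1287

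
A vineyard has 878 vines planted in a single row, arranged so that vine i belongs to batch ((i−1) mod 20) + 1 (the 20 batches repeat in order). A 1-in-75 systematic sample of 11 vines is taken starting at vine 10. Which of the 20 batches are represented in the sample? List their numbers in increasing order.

5, 10, 15, 20

Consecutive selections differ by k = 75, so their batch numbers differ by 75 mod 20 = 15.
gcd(75, 20) = 5, so the sample visits 20/5 = 4 distinct residues mod 20.
Start 10 is batch 10; the batches hit are 5, 10, 15, 20.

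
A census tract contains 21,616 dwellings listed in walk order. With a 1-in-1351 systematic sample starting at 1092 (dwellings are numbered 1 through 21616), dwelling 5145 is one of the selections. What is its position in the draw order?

4

k = 1351
position = (5145 − 1092)/1351 + 1 = 4053/1351 + 1 = 3 + 1 = 4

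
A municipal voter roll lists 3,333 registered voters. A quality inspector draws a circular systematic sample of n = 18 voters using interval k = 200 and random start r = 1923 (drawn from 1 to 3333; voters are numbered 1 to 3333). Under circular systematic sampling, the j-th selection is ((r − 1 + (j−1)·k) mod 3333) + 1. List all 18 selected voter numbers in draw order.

1923, 2123, 2323, 2523, 2723, 2923, 3123, 3323, 190, 390, 590, 790, 990, 1190, 1390, 1590, 1790, 1990

Selection 1: 1923
Selection 2: 1923 + 200 = 2123
Selection 3: 2123 + 200 = 2323
Selection 4: 2323 + 200 = 2523
Selection 5: 2523 + 200 = 2723
Selection 6: 2723 + 200 = 2923
Selection 7: 2923 + 200 = 3123
Selection 8: 3123 + 200 = 3323
Selection 9: 3323 + 200 = 3523 → 3523 − 3333 = 190
Selection 10: 190 + 200 = 390
Selection 11: 390 + 200 = 590
Selection 12: 590 + 200 = 790
Selection 13: 790 + 200 = 990
Selection 14: 990 + 200 = 1190
Selection 15: 1190 + 200 = 1390
Selection 16: 1390 + 200 = 1590
Selection 17: 1590 + 200 = 1790
Selection 18: 1790 + 200 = 1990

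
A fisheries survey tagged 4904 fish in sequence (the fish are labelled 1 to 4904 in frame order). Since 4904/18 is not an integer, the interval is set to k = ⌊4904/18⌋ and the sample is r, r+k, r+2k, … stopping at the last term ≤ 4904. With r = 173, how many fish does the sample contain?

k = ⌊4904/18⌋ = 272
Achieved size = ⌊(4904 − 173)/272⌋ + 1 = ⌊4731/272⌋ + 1 = 17 + 1 = 18
(last selection: 173 + 17×272 = 4797 ≤ 4904; next would be 5069 > 4904)

18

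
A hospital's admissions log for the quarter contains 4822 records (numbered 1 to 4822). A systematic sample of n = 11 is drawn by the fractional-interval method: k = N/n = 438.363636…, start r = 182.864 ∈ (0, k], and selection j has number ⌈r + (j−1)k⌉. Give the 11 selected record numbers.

183, 622, 1060, 1498, 1937, 2375, 2814, 3252, 3690, 4129, 4567

j=1: r + 0k = 182.864 → ⌈·⌉ = 183
j=2: r + 1k = 621.227636… → ⌈·⌉ = 622
j=3: r + 2k = 1059.591272… → ⌈·⌉ = 1060
j=4: r + 3k = 1497.954909… → ⌈·⌉ = 1498
j=5: r + 4k = 1936.318545… → ⌈·⌉ = 1937
j=6: r + 5k = 2374.682181… → ⌈·⌉ = 2375
j=7: r + 6k = 2813.045818… → ⌈·⌉ = 2814
j=8: r + 7k = 3251.409454… → ⌈·⌉ = 3252
j=9: r + 8k = 3689.773090… → ⌈·⌉ = 3690
j=10: r + 9k = 4128.136727… → ⌈·⌉ = 4129
j=11: r + 10k = 4566.500363… → ⌈·⌉ = 4567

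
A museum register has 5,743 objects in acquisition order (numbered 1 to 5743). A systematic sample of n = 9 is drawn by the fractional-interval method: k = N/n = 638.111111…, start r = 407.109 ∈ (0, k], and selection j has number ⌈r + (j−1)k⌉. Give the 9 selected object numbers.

j=1: r + 0k = 407.109 → ⌈·⌉ = 408
j=2: r + 1k = 1045.220111… → ⌈·⌉ = 1046
j=3: r + 2k = 1683.331222… → ⌈·⌉ = 1684
j=4: r + 3k = 2321.442333… → ⌈·⌉ = 2322
j=5: r + 4k = 2959.553444… → ⌈·⌉ = 2960
j=6: r + 5k = 3597.664555… → ⌈·⌉ = 3598
j=7: r + 6k = 4235.775666… → ⌈·⌉ = 4236
j=8: r + 7k = 4873.886777… → ⌈·⌉ = 4874
j=9: r + 8k = 5511.997888… → ⌈·⌉ = 5512

408, 1046, 1684, 2322, 2960, 3598, 4236, 4874, 5512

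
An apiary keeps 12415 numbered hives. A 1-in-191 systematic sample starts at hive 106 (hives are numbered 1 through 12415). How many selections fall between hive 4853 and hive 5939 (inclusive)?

6

k = 191
First selection ≥ 4853: 106 + ⌈(4853−106)/191⌉·191 = 106 + 25×191 = 4881
Last selection ≤ 5939: 106 + ⌊(5939−106)/191⌋·191 = 106 + 30×191 = 5836
Count = 30 − 25 + 1 = 6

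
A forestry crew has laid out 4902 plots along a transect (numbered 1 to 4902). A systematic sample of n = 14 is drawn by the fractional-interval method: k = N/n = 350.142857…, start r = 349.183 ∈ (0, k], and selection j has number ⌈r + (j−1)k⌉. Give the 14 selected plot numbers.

350, 700, 1050, 1400, 1750, 2100, 2451, 2801, 3151, 3501, 3851, 4201, 4551, 4902

j=1: r + 0k = 349.183 → ⌈·⌉ = 350
j=2: r + 1k = 699.325857… → ⌈·⌉ = 700
j=3: r + 2k = 1049.468714… → ⌈·⌉ = 1050
j=4: r + 3k = 1399.611571… → ⌈·⌉ = 1400
j=5: r + 4k = 1749.754428… → ⌈·⌉ = 1750
j=6: r + 5k = 2099.897285… → ⌈·⌉ = 2100
j=7: r + 6k = 2450.040142… → ⌈·⌉ = 2451
j=8: r + 7k = 2800.183 → ⌈·⌉ = 2801
j=9: r + 8k = 3150.325857… → ⌈·⌉ = 3151
j=10: r + 9k = 3500.468714… → ⌈·⌉ = 3501
j=11: r + 10k = 3850.611571… → ⌈·⌉ = 3851
j=12: r + 11k = 4200.754428… → ⌈·⌉ = 4201
j=13: r + 12k = 4550.897285… → ⌈·⌉ = 4551
j=14: r + 13k = 4901.040142… → ⌈·⌉ = 4902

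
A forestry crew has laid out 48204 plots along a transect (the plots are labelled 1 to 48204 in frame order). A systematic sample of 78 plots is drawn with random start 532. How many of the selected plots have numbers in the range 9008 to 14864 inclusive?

10

k = 48204/78 = 618
First selection ≥ 9008: 532 + ⌈(9008−532)/618⌉·618 = 532 + 14×618 = 9184
Last selection ≤ 14864: 532 + ⌊(14864−532)/618⌋·618 = 532 + 23×618 = 14746
Count = 23 − 14 + 1 = 10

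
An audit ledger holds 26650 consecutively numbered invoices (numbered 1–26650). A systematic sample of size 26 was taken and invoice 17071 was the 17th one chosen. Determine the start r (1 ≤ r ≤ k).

k = 26650/26 = 1025
r = 17071 − (17−1)×1025 = 17071 − 16400 = 671

671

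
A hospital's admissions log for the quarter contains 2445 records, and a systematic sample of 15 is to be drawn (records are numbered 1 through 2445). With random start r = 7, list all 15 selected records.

k = N/n = 2445/15 = 163
record 1: 7
record 2: 7 + 163 = 170
record 3: 170 + 163 = 333
record 4: 333 + 163 = 496
record 5: 496 + 163 = 659
record 6: 659 + 163 = 822
record 7: 822 + 163 = 985
record 8: 985 + 163 = 1148
record 9: 1148 + 163 = 1311
record 10: 1311 + 163 = 1474
record 11: 1474 + 163 = 1637
record 12: 1637 + 163 = 1800
record 13: 1800 + 163 = 1963
record 14: 1963 + 163 = 2126
record 15: 2126 + 163 = 2289

7, 170, 333, 496, 659, 822, 985, 1148, 1311, 1474, 1637, 1800, 1963, 2126, 2289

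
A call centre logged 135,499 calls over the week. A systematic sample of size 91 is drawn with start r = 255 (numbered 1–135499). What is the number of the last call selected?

134265

k = 135499/91 = 1489
91st selection = r + (91−1)·k = 255 + 90×1489 = 255 + 134010 = 134265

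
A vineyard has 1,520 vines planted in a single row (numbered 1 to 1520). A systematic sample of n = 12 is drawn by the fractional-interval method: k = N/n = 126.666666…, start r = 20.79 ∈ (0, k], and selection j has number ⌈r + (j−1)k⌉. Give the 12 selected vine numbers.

j=1: r + 0k = 20.79 → ⌈·⌉ = 21
j=2: r + 1k = 147.456666… → ⌈·⌉ = 148
j=3: r + 2k = 274.123333… → ⌈·⌉ = 275
j=4: r + 3k = 400.79 → ⌈·⌉ = 401
j=5: r + 4k = 527.456666… → ⌈·⌉ = 528
j=6: r + 5k = 654.123333… → ⌈·⌉ = 655
j=7: r + 6k = 780.79 → ⌈·⌉ = 781
j=8: r + 7k = 907.456666… → ⌈·⌉ = 908
j=9: r + 8k = 1034.123333… → ⌈·⌉ = 1035
j=10: r + 9k = 1160.79 → ⌈·⌉ = 1161
j=11: r + 10k = 1287.456666… → ⌈·⌉ = 1288
j=12: r + 11k = 1414.123333… → ⌈·⌉ = 1415

21, 148, 275, 401, 528, 655, 781, 908, 1035, 1161, 1288, 1415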